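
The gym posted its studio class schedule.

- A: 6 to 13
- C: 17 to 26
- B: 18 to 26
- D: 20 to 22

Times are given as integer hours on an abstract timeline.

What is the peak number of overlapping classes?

3

Walk through starts and ends in time order (an end at T is processed before a start at T):
6 start A → 1
13 end A → 0
17 start C → 1
18 start B → 2
20 start D → 3
22 end D → 2
26 end B → 1
26 end C → 0
Peak is 3, at 20 (B, C, D).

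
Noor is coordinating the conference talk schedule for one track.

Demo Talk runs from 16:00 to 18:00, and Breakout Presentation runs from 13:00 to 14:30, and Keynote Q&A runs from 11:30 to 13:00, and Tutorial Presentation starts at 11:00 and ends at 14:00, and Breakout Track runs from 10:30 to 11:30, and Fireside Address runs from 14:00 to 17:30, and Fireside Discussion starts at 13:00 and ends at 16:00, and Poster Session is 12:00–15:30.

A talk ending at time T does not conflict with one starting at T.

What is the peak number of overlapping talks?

Sweep the timeline, counting +1 at each start and −1 at each end (ends before starts at a tie):
10:30 start Breakout Track → 1
11:00 start Tutorial Presentation → 2
11:30 end Breakout Track → 1
11:30 start Keynote Q&A → 2
12:00 start Poster Session → 3
13:00 end Keynote Q&A → 2
13:00 start Breakout Presentation → 3
13:00 start Fireside Discussion → 4
14:00 end Tutorial Presentation → 3
14:00 start Fireside Address → 4
14:30 end Breakout Presentation → 3
15:30 end Poster Session → 2
16:00 end Fireside Discussion → 1
16:00 start Demo Talk → 2
17:30 end Fireside Address → 1
18:00 end Demo Talk → 0
Peak is 4, at 13:00 (Breakout Presentation, Fireside Discussion, Poster Session, Tutorial Presentation).

4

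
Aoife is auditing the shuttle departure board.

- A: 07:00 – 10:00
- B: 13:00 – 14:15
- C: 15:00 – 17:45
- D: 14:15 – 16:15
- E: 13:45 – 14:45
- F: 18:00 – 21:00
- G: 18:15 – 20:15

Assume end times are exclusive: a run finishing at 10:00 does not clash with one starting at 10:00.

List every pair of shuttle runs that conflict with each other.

Sorted by start: A, B, E, D, C, F, G.
B starts after A ends; A is clear from here.
E starts before B ends → B and E overlap.
D starts exactly when B ends (back-to-back, no overlap); B is clear from here.
D starts before E ends → E and D overlap.
C starts after E ends; E is clear from here.
C starts before D ends → D and C overlap.
F starts after D ends; D is clear from here.
F starts after C ends; C is clear from here.
G starts before F ends → F and G overlap.

B & E, C & D, D & E, F & G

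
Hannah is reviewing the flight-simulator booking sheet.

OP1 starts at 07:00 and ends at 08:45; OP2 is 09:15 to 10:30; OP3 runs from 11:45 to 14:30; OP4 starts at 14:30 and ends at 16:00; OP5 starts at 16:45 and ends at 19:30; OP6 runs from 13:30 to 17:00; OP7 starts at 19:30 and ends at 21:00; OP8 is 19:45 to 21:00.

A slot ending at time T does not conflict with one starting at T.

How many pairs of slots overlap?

4

Sorted by start: OP1, OP2, OP3, OP6, OP4, OP5, OP7, OP8.
OP2 starts after OP1 ends, so OP1 has no further overlaps.
OP3 starts after OP2 ends, so OP2 has no further overlaps.
OP6 starts before OP3 ends → OP3 and OP6 overlap.
OP4 starts exactly when OP3 ends (back-to-back, no overlap), so OP3 has no further overlaps.
OP4 starts before OP6 ends → OP6 and OP4 overlap.
OP5 starts before OP6 ends → OP6 and OP5 overlap.
OP7 starts after OP6 ends, so OP6 has no further overlaps.
OP5 starts after OP4 ends, so OP4 has no further overlaps.
OP7 starts exactly when OP5 ends (back-to-back, no overlap), so OP5 has no further overlaps.
OP8 starts before OP7 ends → OP7 and OP8 overlap.
Overlapping pairs: OP3 & OP6, OP4 & OP6, OP5 & OP6, OP7 & OP8 — 4 in total.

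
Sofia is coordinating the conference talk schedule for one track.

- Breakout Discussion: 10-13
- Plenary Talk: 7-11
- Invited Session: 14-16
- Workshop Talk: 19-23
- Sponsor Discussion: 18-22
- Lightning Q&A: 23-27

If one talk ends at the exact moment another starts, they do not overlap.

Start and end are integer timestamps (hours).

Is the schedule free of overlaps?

No

Sorted by start: Plenary Talk, Breakout Discussion, Invited Session, Sponsor Discussion, Workshop Talk, Lightning Q&A.
Breakout Discussion starts before Plenary Talk ends → Plenary Talk and Breakout Discussion overlap.
That's a conflict, so the schedule is not conflict-free.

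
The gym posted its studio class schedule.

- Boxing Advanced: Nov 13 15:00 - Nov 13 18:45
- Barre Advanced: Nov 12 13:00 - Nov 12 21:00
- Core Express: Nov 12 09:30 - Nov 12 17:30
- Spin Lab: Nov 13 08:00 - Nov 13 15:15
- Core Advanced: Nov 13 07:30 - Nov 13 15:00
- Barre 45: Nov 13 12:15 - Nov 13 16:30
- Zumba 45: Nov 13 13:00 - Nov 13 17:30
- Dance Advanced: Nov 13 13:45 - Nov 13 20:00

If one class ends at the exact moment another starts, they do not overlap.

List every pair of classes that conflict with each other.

Sorted by start: Core Express, Barre Advanced, Core Advanced, Spin Lab, Barre 45, Zumba 45, Dance Advanced, Boxing Advanced.
Barre Advanced starts before Core Express ends → Core Express and Barre Advanced overlap.
Core Advanced starts after Core Express ends, so nothing later overlaps Core Express either.
Core Advanced starts after Barre Advanced ends, so nothing later overlaps Barre Advanced either.
Spin Lab starts before Core Advanced ends → Core Advanced and Spin Lab overlap.
Barre 45 starts before Core Advanced ends → Core Advanced and Barre 45 overlap.
Zumba 45 starts before Core Advanced ends → Core Advanced and Zumba 45 overlap.
Dance Advanced starts before Core Advanced ends → Core Advanced and Dance Advanced overlap.
Boxing Advanced starts exactly when Core Advanced ends (back-to-back, no overlap).
Barre 45 starts before Spin Lab ends → Spin Lab and Barre 45 overlap.
Zumba 45 starts before Spin Lab ends → Spin Lab and Zumba 45 overlap.
Dance Advanced starts before Spin Lab ends → Spin Lab and Dance Advanced overlap.
Boxing Advanced starts before Spin Lab ends → Spin Lab and Boxing Advanced overlap.
Zumba 45 starts before Barre 45 ends → Barre 45 and Zumba 45 overlap.
Dance Advanced starts before Barre 45 ends → Barre 45 and Dance Advanced overlap.
Boxing Advanced starts before Barre 45 ends → Barre 45 and Boxing Advanced overlap.
Dance Advanced starts before Zumba 45 ends → Zumba 45 and Dance Advanced overlap.
Boxing Advanced starts before Zumba 45 ends → Zumba 45 and Boxing Advanced overlap.
Boxing Advanced starts before Dance Advanced ends → Dance Advanced and Boxing Advanced overlap.

Barre 45 & Boxing Advanced, Barre 45 & Core Advanced, Barre 45 & Dance Advanced, Barre 45 & Spin Lab, Barre 45 & Zumba 45, Barre Advanced & Core Express, Boxing Advanced & Dance Advanced, Boxing Advanced & Spin Lab, Boxing Advanced & Zumba 45, Core Advanced & Dance Advanced, Core Advanced & Spin Lab, Core Advanced & Zumba 45, Dance Advanced & Spin Lab, Dance Advanced & Zumba 45, Spin Lab & Zumba 45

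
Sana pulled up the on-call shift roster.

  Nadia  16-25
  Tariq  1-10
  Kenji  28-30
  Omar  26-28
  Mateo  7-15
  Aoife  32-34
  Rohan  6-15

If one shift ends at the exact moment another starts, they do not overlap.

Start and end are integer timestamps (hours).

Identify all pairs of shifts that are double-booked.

Check each pair: they overlap iff neither finishes before the other starts.
Sorted by start: Tariq, Rohan, Mateo, Nadia, Omar, Kenji, Aoife.
Rohan starts before Tariq ends → Tariq and Rohan overlap.
Mateo starts before Tariq ends → Tariq and Mateo overlap.
Nadia starts after Tariq ends, so Tariq has no further overlaps.
Mateo starts before Rohan ends → Rohan and Mateo overlap.
Nadia starts after Rohan ends, so Rohan has no further overlaps.
Nadia starts after Mateo ends, so Mateo has no further overlaps.
Omar starts after Nadia ends, so Nadia has no further overlaps.
Kenji starts exactly when Omar ends (back-to-back, no overlap), so Omar has no further overlaps.
Aoife starts after Kenji ends.

Mateo & Rohan, Mateo & Tariq, Rohan & Tariq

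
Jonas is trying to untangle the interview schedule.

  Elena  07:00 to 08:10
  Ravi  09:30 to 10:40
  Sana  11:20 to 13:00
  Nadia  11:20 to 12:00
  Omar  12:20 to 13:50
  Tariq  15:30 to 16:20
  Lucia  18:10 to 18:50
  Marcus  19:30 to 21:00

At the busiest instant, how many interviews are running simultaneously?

2

Walk through starts and ends in time order (an end at T is processed before a start at T):
07:00 start Elena → 1
08:10 end Elena → 0
09:30 start Ravi → 1
10:40 end Ravi → 0
11:20 start Nadia → 1
11:20 start Sana → 2
12:00 end Nadia → 1
12:20 start Omar → 2
13:00 end Sana → 1
13:50 end Omar → 0
15:30 start Tariq → 1
16:20 end Tariq → 0
18:10 start Lucia → 1
18:50 end Lucia → 0
19:30 start Marcus → 1
21:00 end Marcus → 0
Peak is 2, at 11:20 (Nadia, Sana).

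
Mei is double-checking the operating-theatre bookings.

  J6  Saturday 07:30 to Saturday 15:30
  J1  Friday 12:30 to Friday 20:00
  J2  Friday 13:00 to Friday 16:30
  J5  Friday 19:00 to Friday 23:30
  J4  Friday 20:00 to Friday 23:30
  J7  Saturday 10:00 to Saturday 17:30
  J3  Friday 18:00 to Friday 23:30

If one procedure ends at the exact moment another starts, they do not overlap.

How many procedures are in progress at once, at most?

3

Walk through starts and ends in time order (an end at T is processed before a start at T):
Friday 12:30 start J1 → 1
Friday 13:00 start J2 → 2
Friday 16:30 end J2 → 1
Friday 18:00 start J3 → 2
Friday 19:00 start J5 → 3
Friday 20:00 end J1 → 2
Friday 20:00 start J4 → 3
Friday 23:30 end J3 → 2
Friday 23:30 end J4 → 1
Friday 23:30 end J5 → 0
Saturday 07:30 start J6 → 1
Saturday 10:00 start J7 → 2
Saturday 15:30 end J6 → 1
Saturday 17:30 end J7 → 0
Peak is 3, at Friday 19:00 (J1, J3, J5).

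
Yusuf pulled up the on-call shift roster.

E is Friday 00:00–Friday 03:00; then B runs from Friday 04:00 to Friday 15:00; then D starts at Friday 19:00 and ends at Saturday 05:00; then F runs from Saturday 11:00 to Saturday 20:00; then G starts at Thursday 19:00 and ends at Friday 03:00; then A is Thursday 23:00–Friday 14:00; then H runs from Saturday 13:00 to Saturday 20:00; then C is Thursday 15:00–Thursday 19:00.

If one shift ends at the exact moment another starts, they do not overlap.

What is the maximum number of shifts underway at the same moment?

3

Sweep the timeline, counting +1 at each start and −1 at each end (ends before starts at a tie):
Thursday 15:00 start C → 1
Thursday 19:00 end C → 0
Thursday 19:00 start G → 1
Thursday 23:00 start A → 2
Friday 00:00 start E → 3
Friday 03:00 end E → 2
Friday 03:00 end G → 1
Friday 04:00 start B → 2
Friday 14:00 end A → 1
Friday 15:00 end B → 0
Friday 19:00 start D → 1
Saturday 05:00 end D → 0
Saturday 11:00 start F → 1
Saturday 13:00 start H → 2
Saturday 20:00 end F → 1
Saturday 20:00 end H → 0
Peak is 3, at Friday 00:00 (A, E, G).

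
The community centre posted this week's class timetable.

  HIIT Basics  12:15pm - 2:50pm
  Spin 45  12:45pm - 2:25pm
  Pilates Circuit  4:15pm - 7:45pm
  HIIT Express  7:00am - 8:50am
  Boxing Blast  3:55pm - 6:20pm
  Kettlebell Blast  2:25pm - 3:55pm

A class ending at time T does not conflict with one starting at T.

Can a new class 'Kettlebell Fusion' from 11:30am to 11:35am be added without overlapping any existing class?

HIIT Express: ends 8:50am at or before Kettlebell Fusion starts 11:30am → clear.
HIIT Basics: starts 12:15pm at or after Kettlebell Fusion ends 11:35am → clear.
Spin 45: starts 12:45pm at or after Kettlebell Fusion ends 11:35am → clear.
Kettlebell Blast: starts 2:25pm at or after Kettlebell Fusion ends 11:35am → clear.
Boxing Blast: starts 3:55pm at or after Kettlebell Fusion ends 11:35am → clear.
Pilates Circuit: starts 4:15pm at or after Kettlebell Fusion ends 11:35am → clear.

Yes — the slot is free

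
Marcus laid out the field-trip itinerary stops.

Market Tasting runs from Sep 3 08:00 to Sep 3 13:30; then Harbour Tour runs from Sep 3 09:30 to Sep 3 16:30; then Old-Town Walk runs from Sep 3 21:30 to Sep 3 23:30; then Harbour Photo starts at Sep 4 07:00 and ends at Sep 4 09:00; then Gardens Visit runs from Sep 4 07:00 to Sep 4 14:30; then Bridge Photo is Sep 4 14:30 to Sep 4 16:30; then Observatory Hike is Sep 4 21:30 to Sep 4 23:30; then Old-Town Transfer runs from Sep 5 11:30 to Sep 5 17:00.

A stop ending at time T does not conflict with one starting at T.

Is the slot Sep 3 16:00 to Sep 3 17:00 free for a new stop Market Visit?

No — it overlaps Harbour Tour

Market Tasting: ends Sep 3 13:30 at or before Market Visit starts Sep 3 16:00 → clear.
Harbour Tour: starts Sep 3 09:30 before Market Visit ends Sep 3 17:00, and ends Sep 3 16:30 after Market Visit starts Sep 3 16:00 → overlap.
Old-Town Walk: starts Sep 3 21:30 at or after Market Visit ends Sep 3 17:00 → clear.
Harbour Photo: starts Sep 4 07:00 at or after Market Visit ends Sep 3 17:00 → clear.
Gardens Visit: starts Sep 4 07:00 at or after Market Visit ends Sep 3 17:00 → clear.
Bridge Photo: starts Sep 4 14:30 at or after Market Visit ends Sep 3 17:00 → clear.
Observatory Hike: starts Sep 4 21:30 at or after Market Visit ends Sep 3 17:00 → clear.
Old-Town Transfer: starts Sep 5 11:30 at or after Market Visit ends Sep 3 17:00 → clear.
Market Visit overlaps Harbour Tour.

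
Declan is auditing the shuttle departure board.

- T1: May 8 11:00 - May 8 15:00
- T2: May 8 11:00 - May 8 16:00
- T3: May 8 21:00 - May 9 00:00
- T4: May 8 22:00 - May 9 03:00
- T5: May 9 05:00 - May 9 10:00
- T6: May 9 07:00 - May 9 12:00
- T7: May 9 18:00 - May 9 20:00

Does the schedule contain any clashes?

Yes

Sorted by start: T1, T2, T3, T4, T5, T6, T7.
T2 starts before T1 ends → T1 and T2 overlap.
That's a conflict, so the schedule is not conflict-free.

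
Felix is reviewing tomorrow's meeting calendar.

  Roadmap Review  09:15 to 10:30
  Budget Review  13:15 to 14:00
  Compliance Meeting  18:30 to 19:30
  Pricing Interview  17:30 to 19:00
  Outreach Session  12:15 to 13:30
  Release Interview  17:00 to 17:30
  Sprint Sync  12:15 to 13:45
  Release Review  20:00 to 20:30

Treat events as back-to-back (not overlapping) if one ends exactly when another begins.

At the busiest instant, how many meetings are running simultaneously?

3

Sort all start/end points and keep a running count:
09:15 start Roadmap Review → 1
10:30 end Roadmap Review → 0
12:15 start Outreach Session → 1
12:15 start Sprint Sync → 2
13:15 start Budget Review → 3
13:30 end Outreach Session → 2
13:45 end Sprint Sync → 1
14:00 end Budget Review → 0
17:00 start Release Interview → 1
17:30 end Release Interview → 0
17:30 start Pricing Interview → 1
18:30 start Compliance Meeting → 2
19:00 end Pricing Interview → 1
19:30 end Compliance Meeting → 0
20:00 start Release Review → 1
20:30 end Release Review → 0
Peak is 3, at 13:15 (Budget Review, Outreach Session, Sprint Sync).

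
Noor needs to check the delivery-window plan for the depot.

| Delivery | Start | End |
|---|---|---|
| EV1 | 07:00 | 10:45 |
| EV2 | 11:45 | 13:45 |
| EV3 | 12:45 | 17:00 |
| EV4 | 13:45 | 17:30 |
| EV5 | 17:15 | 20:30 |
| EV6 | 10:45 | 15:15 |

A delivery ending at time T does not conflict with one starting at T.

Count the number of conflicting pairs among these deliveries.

6

Sorted by start: EV1, EV6, EV2, EV3, EV4, EV5.
EV6 starts exactly when EV1 ends (back-to-back, no overlap), so EV1 has no further overlaps.
EV2 starts before EV6 ends → EV6 and EV2 overlap.
EV3 starts before EV6 ends → EV6 and EV3 overlap.
EV4 starts before EV6 ends → EV6 and EV4 overlap.
EV5 starts after EV6 ends.
EV3 starts before EV2 ends → EV2 and EV3 overlap.
EV4 starts exactly when EV2 ends (back-to-back, no overlap), so EV2 has no further overlaps.
EV4 starts before EV3 ends → EV3 and EV4 overlap.
EV5 starts after EV3 ends.
EV5 starts before EV4 ends → EV4 and EV5 overlap.
Overlapping pairs: EV2 & EV3, EV2 & EV6, EV3 & EV4, EV3 & EV6, EV4 & EV5, EV4 & EV6 — 6 in total.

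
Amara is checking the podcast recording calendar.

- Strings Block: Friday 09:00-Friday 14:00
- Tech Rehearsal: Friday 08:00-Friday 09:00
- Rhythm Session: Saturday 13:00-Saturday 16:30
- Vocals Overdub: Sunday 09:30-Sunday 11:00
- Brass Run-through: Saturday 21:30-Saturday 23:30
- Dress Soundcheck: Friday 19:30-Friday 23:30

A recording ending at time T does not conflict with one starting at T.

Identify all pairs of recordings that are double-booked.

no conflicts

Two intervals overlap when each starts before the other ends.
Sorted by start: Tech Rehearsal, Strings Block, Dress Soundcheck, Rhythm Session, Brass Run-through, Vocals Overdub.
Strings Block starts exactly when Tech Rehearsal ends (back-to-back, no overlap), so nothing later overlaps Tech Rehearsal either.
Dress Soundcheck starts after Strings Block ends, so nothing later overlaps Strings Block either.
Rhythm Session starts after Dress Soundcheck ends, so nothing later overlaps Dress Soundcheck either.
Brass Run-through starts after Rhythm Session ends, so nothing later overlaps Rhythm Session either.
Vocals Overdub starts after Brass Run-through ends.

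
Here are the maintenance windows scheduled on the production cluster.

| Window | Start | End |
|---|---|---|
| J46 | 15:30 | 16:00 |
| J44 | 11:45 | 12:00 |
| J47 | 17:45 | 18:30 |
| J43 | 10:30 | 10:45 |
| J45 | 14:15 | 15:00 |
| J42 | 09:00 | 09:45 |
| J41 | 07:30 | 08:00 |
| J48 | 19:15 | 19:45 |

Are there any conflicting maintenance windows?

Sorted by start: J41, J42, J43, J44, J45, J46, J47, J48.
J42 starts after J41 ends, so J41 has no further overlaps.
J43 starts after J42 ends, so J42 has no further overlaps.
J44 starts after J43 ends, so J43 has no further overlaps.
J45 starts after J44 ends, so J44 has no further overlaps.
J46 starts after J45 ends, so J45 has no further overlaps.
J47 starts after J46 ends, so J46 has no further overlaps.
J48 starts after J47 ends.
Every pair is clear; the schedule has no overlaps.

No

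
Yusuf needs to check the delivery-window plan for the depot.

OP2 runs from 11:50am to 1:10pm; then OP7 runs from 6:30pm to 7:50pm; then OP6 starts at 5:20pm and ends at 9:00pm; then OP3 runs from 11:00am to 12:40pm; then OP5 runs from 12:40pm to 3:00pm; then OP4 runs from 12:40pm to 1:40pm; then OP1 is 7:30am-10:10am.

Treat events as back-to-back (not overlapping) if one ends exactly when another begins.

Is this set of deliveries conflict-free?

No

Sorted by start: OP1, OP3, OP2, OP4, OP5, OP6, OP7.
OP3 starts after OP1 ends, so OP1 has no further overlaps.
OP2 starts before OP3 ends → OP3 and OP2 overlap.
That's a conflict, so the schedule is not conflict-free.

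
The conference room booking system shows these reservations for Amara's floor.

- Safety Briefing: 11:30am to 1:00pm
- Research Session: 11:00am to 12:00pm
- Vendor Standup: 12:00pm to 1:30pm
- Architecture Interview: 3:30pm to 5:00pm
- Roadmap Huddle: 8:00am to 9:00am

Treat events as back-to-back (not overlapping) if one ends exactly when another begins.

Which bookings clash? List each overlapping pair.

Research Session & Safety Briefing, Safety Briefing & Vendor Standup

Sorted by start: Roadmap Huddle, Research Session, Safety Briefing, Vendor Standup, Architecture Interview.
Research Session starts after Roadmap Huddle ends; Roadmap Huddle is clear from here.
Safety Briefing starts before Research Session ends → Research Session and Safety Briefing overlap.
Vendor Standup starts exactly when Research Session ends (back-to-back, no overlap); Research Session is clear from here.
Vendor Standup starts before Safety Briefing ends → Safety Briefing and Vendor Standup overlap.
Architecture Interview starts after Safety Briefing ends.
Architecture Interview starts after Vendor Standup ends.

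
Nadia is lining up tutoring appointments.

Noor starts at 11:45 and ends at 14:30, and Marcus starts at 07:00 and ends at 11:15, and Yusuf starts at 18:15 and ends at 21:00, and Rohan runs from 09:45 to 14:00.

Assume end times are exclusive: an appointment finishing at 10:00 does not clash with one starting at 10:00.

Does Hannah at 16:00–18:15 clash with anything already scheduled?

No — it doesn't clash with anything

Marcus: ends 11:15 at or before Hannah starts 16:00 → clear.
Rohan: ends 14:00 at or before Hannah starts 16:00 → clear.
Noor: ends 14:30 at or before Hannah starts 16:00 → clear.
Yusuf: starts 18:15 at or after Hannah ends 18:15 → clear.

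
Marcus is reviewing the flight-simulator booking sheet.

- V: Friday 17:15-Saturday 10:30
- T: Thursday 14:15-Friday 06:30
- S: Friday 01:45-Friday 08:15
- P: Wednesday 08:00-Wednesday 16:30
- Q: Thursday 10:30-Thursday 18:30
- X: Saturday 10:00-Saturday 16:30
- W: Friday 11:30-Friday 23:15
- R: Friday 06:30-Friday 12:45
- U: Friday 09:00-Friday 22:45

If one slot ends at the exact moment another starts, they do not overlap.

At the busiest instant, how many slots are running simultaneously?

3

Sort all start/end points and keep a running count:
Wednesday 08:00 start P → 1
Wednesday 16:30 end P → 0
Thursday 10:30 start Q → 1
Thursday 14:15 start T → 2
Thursday 18:30 end Q → 1
Friday 01:45 start S → 2
Friday 06:30 end T → 1
Friday 06:30 start R → 2
Friday 08:15 end S → 1
Friday 09:00 start U → 2
Friday 11:30 start W → 3
Friday 12:45 end R → 2
Friday 17:15 start V → 3
Friday 22:45 end U → 2
Friday 23:15 end W → 1
Saturday 10:00 start X → 2
Saturday 10:30 end V → 1
Saturday 16:30 end X → 0
Peak is 3, at Friday 11:30 (R, U, W).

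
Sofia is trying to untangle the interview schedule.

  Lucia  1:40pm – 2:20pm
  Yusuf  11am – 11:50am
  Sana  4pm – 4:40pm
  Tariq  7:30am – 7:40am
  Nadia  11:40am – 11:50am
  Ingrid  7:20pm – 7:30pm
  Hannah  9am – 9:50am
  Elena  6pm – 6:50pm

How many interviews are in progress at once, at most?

2

Sweep the timeline, counting +1 at each start and −1 at each end (ends before starts at a tie):
7:30am start Tariq → 1
7:40am end Tariq → 0
9am start Hannah → 1
9:50am end Hannah → 0
11am start Yusuf → 1
11:40am start Nadia → 2
11:50am end Nadia → 1
11:50am end Yusuf → 0
1:40pm start Lucia → 1
2:20pm end Lucia → 0
4pm start Sana → 1
4:40pm end Sana → 0
6pm start Elena → 1
6:50pm end Elena → 0
7:20pm start Ingrid → 1
7:30pm end Ingrid → 0
Peak is 2, at 11:40am (Nadia, Yusuf).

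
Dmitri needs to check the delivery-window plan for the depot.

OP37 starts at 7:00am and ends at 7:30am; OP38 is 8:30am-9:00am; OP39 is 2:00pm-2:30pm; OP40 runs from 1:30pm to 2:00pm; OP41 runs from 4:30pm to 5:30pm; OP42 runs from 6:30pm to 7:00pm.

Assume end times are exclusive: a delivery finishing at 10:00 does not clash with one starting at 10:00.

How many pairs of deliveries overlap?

Sorted by start: OP37, OP38, OP40, OP39, OP41, OP42.
OP38 starts after OP37 ends — done with OP37.
OP40 starts after OP38 ends — done with OP38.
OP39 starts exactly when OP40 ends (back-to-back, no overlap) — done with OP40.
OP41 starts after OP39 ends — done with OP39.
OP42 starts after OP41 ends.
No pair overlaps.

0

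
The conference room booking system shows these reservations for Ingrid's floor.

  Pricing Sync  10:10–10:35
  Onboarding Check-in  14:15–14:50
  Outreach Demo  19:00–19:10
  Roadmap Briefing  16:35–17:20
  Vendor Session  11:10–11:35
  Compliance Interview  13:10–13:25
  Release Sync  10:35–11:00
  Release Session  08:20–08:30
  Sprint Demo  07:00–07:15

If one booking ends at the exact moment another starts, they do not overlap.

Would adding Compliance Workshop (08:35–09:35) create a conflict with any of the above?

No — it doesn't clash with anything

Sprint Demo: ends 07:15 at or before Compliance Workshop starts 08:35 → clear.
Release Session: ends 08:30 at or before Compliance Workshop starts 08:35 → clear.
Pricing Sync: starts 10:10 at or after Compliance Workshop ends 09:35 → clear.
Release Sync: starts 10:35 at or after Compliance Workshop ends 09:35 → clear.
Vendor Session: starts 11:10 at or after Compliance Workshop ends 09:35 → clear.
Compliance Interview: starts 13:10 at or after Compliance Workshop ends 09:35 → clear.
Onboarding Check-in: starts 14:15 at or after Compliance Workshop ends 09:35 → clear.
Roadmap Briefing: starts 16:35 at or after Compliance Workshop ends 09:35 → clear.
Outreach Demo: starts 19:00 at or after Compliance Workshop ends 09:35 → clear.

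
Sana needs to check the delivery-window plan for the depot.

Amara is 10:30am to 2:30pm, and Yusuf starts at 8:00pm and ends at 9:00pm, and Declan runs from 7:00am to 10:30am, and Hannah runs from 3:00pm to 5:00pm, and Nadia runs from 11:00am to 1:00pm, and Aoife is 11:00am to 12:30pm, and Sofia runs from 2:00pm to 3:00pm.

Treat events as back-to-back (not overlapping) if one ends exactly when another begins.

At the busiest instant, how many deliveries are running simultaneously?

3

Sweep the timeline, counting +1 at each start and −1 at each end (ends before starts at a tie):
7:00am start Declan → 1
10:30am end Declan → 0
10:30am start Amara → 1
11:00am start Aoife → 2
11:00am start Nadia → 3
12:30pm end Aoife → 2
1:00pm end Nadia → 1
2:00pm start Sofia → 2
2:30pm end Amara → 1
3:00pm end Sofia → 0
3:00pm start Hannah → 1
5:00pm end Hannah → 0
8:00pm start Yusuf → 1
9:00pm end Yusuf → 0
Peak is 3, at 11:00am (Amara, Aoife, Nadia).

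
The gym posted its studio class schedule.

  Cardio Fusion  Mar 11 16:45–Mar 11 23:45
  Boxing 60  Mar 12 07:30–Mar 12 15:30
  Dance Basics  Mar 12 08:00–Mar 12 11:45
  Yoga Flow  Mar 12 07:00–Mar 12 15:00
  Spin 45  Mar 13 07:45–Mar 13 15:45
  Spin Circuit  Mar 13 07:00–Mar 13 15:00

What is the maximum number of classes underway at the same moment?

3

Sweep the timeline, counting +1 at each start and −1 at each end (ends before starts at a tie):
Mar 11 16:45 start Cardio Fusion → 1
Mar 11 23:45 end Cardio Fusion → 0
Mar 12 07:00 start Yoga Flow → 1
Mar 12 07:30 start Boxing 60 → 2
Mar 12 08:00 start Dance Basics → 3
Mar 12 11:45 end Dance Basics → 2
Mar 12 15:00 end Yoga Flow → 1
Mar 12 15:30 end Boxing 60 → 0
Mar 13 07:00 start Spin Circuit → 1
Mar 13 07:45 start Spin 45 → 2
Mar 13 15:00 end Spin Circuit → 1
Mar 13 15:45 end Spin 45 → 0
Peak is 3, at Mar 12 08:00 (Boxing 60, Dance Basics, Yoga Flow).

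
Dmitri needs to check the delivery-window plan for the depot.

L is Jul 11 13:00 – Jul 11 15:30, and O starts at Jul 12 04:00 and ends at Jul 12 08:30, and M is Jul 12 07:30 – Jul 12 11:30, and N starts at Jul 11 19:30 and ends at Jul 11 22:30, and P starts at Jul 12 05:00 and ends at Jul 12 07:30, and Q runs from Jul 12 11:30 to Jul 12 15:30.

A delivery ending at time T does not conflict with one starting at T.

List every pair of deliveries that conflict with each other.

Check each pair: they overlap iff neither finishes before the other starts.
Sorted by start: L, N, O, P, M, Q.
N starts after L ends — done with L.
O starts after N ends — done with N.
P starts before O ends → O and P overlap.
M starts before O ends → O and M overlap.
Q starts after O ends.
M starts exactly when P ends (back-to-back, no overlap) — done with P.
Q starts exactly when M ends (back-to-back, no overlap).

M & O, O & P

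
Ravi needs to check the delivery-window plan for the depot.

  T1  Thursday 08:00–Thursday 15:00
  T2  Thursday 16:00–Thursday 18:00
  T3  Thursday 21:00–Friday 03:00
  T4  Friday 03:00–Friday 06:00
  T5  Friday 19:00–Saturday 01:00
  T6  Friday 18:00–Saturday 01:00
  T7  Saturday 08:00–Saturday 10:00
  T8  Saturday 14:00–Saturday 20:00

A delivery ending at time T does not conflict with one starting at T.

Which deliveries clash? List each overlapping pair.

T5 & T6

Two intervals overlap when each starts before the other ends.
Sorted by start: T1, T2, T3, T4, T6, T5, T7, T8.
T2 starts after T1 ends; T1 is clear from here.
T3 starts after T2 ends; T2 is clear from here.
T4 starts exactly when T3 ends (back-to-back, no overlap); T3 is clear from here.
T6 starts after T4 ends; T4 is clear from here.
T5 starts before T6 ends → T6 and T5 overlap.
T7 starts after T6 ends; T6 is clear from here.
T7 starts after T5 ends; T5 is clear from here.
T8 starts after T7 ends.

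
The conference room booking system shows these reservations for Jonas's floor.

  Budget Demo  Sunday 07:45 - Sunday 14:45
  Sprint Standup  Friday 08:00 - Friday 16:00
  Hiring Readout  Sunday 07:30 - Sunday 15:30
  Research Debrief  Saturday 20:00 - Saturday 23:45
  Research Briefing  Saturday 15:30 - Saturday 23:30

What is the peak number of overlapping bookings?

Walk through starts and ends in time order (an end at T is processed before a start at T):
Friday 08:00 start Sprint Standup → 1
Friday 16:00 end Sprint Standup → 0
Saturday 15:30 start Research Briefing → 1
Saturday 20:00 start Research Debrief → 2
Saturday 23:30 end Research Briefing → 1
Saturday 23:45 end Research Debrief → 0
Sunday 07:30 start Hiring Readout → 1
Sunday 07:45 start Budget Demo → 2
Sunday 14:45 end Budget Demo → 1
Sunday 15:30 end Hiring Readout → 0
Peak is 2, at Saturday 20:00 (Research Briefing, Research Debrief).

2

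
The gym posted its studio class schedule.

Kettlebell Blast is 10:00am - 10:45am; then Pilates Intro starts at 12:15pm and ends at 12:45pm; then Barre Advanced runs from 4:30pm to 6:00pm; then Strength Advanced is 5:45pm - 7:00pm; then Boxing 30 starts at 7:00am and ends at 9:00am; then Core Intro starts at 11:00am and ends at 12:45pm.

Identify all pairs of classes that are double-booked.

Check each pair: they overlap iff neither finishes before the other starts.
Sorted by start: Boxing 30, Kettlebell Blast, Core Intro, Pilates Intro, Barre Advanced, Strength Advanced.
Kettlebell Blast starts after Boxing 30 ends, so Boxing 30 has no further overlaps.
Core Intro starts after Kettlebell Blast ends, so Kettlebell Blast has no further overlaps.
Pilates Intro starts before Core Intro ends → Core Intro and Pilates Intro overlap.
Barre Advanced starts after Core Intro ends, so Core Intro has no further overlaps.
Barre Advanced starts after Pilates Intro ends, so Pilates Intro has no further overlaps.
Strength Advanced starts before Barre Advanced ends → Barre Advanced and Strength Advanced overlap.

Barre Advanced & Strength Advanced, Core Intro & Pilates Intro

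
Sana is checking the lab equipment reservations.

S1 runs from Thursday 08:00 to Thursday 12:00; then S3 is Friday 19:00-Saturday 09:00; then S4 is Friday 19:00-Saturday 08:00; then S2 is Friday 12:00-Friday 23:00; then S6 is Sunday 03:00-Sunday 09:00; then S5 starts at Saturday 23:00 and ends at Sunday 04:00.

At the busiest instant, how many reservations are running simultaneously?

3

Sweep the timeline, counting +1 at each start and −1 at each end (ends before starts at a tie):
Thursday 08:00 start S1 → 1
Thursday 12:00 end S1 → 0
Friday 12:00 start S2 → 1
Friday 19:00 start S3 → 2
Friday 19:00 start S4 → 3
Friday 23:00 end S2 → 2
Saturday 08:00 end S4 → 1
Saturday 09:00 end S3 → 0
Saturday 23:00 start S5 → 1
Sunday 03:00 start S6 → 2
Sunday 04:00 end S5 → 1
Sunday 09:00 end S6 → 0
Peak is 3, at Friday 19:00 (S2, S3, S4).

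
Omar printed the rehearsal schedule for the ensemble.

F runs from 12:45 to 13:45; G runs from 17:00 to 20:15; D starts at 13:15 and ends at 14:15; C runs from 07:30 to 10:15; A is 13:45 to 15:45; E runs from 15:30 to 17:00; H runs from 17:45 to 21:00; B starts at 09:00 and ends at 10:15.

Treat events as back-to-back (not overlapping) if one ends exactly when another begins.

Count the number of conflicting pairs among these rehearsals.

5

Two intervals overlap when each starts before the other ends.
Sorted by start: C, B, F, D, A, E, G, H.
B starts before C ends → C and B overlap.
F starts after C ends, so C has no further overlaps.
F starts after B ends, so B has no further overlaps.
D starts before F ends → F and D overlap.
A starts exactly when F ends (back-to-back, no overlap), so F has no further overlaps.
A starts before D ends → D and A overlap.
E starts after D ends, so D has no further overlaps.
E starts before A ends → A and E overlap.
G starts after A ends, so A has no further overlaps.
G starts exactly when E ends (back-to-back, no overlap), so E has no further overlaps.
H starts before G ends → G and H overlap.
Overlapping pairs: A & D, A & E, B & C, D & F, G & H — 5 in total.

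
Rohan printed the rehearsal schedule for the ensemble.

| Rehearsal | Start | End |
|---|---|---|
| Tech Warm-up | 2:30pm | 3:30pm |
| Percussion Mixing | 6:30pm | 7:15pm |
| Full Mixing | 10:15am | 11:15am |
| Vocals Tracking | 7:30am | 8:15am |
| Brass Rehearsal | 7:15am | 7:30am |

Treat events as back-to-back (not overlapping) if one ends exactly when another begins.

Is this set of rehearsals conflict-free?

Yes

Check each pair: they overlap iff neither finishes before the other starts.
Sorted by start: Brass Rehearsal, Vocals Tracking, Full Mixing, Tech Warm-up, Percussion Mixing.
Vocals Tracking starts exactly when Brass Rehearsal ends (back-to-back, no overlap), so Brass Rehearsal has no further overlaps.
Full Mixing starts after Vocals Tracking ends, so Vocals Tracking has no further overlaps.
Tech Warm-up starts after Full Mixing ends, so Full Mixing has no further overlaps.
Percussion Mixing starts after Tech Warm-up ends.
Every pair is clear; the schedule has no overlaps.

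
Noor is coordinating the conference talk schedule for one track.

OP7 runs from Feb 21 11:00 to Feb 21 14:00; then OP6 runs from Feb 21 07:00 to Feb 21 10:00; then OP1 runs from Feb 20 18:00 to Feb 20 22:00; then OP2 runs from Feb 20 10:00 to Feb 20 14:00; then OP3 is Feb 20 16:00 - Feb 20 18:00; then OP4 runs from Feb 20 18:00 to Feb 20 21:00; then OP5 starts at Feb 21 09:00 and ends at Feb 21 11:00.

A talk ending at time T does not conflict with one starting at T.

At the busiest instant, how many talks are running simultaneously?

2

Sweep the timeline, counting +1 at each start and −1 at each end (ends before starts at a tie):
Feb 20 10:00 start OP2 → 1
Feb 20 14:00 end OP2 → 0
Feb 20 16:00 start OP3 → 1
Feb 20 18:00 end OP3 → 0
Feb 20 18:00 start OP1 → 1
Feb 20 18:00 start OP4 → 2
Feb 20 21:00 end OP4 → 1
Feb 20 22:00 end OP1 → 0
Feb 21 07:00 start OP6 → 1
Feb 21 09:00 start OP5 → 2
Feb 21 10:00 end OP6 → 1
Feb 21 11:00 end OP5 → 0
Feb 21 11:00 start OP7 → 1
Feb 21 14:00 end OP7 → 0
Peak is 2, at Feb 20 18:00 (OP1, OP4).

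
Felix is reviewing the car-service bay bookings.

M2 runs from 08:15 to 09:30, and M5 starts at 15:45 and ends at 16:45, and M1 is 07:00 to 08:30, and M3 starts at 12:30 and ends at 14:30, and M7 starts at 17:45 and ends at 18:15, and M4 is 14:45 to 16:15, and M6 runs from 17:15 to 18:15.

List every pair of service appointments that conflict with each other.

M1 & M2, M4 & M5, M6 & M7

Sorted by start: M1, M2, M3, M4, M5, M6, M7.
M2 starts before M1 ends → M1 and M2 overlap.
M3 starts after M1 ends, so M1 has no further overlaps.
M3 starts after M2 ends, so M2 has no further overlaps.
M4 starts after M3 ends, so M3 has no further overlaps.
M5 starts before M4 ends → M4 and M5 overlap.
M6 starts after M4 ends, so M4 has no further overlaps.
M6 starts after M5 ends, so M5 has no further overlaps.
M7 starts before M6 ends → M6 and M7 overlap.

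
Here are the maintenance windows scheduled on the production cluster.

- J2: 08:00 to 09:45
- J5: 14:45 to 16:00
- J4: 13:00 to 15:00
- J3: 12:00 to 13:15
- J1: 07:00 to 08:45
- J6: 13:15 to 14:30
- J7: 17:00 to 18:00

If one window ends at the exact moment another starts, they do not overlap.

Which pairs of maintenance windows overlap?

J1 & J2, J3 & J4, J4 & J5, J4 & J6

Two intervals overlap when each starts before the other ends.
Sorted by start: J1, J2, J3, J4, J6, J5, J7.
J2 starts before J1 ends → J1 and J2 overlap.
J3 starts after J1 ends — done with J1.
J3 starts after J2 ends — done with J2.
J4 starts before J3 ends → J3 and J4 overlap.
J6 starts exactly when J3 ends (back-to-back, no overlap) — done with J3.
J6 starts before J4 ends → J4 and J6 overlap.
J5 starts before J4 ends → J4 and J5 overlap.
J7 starts after J4 ends.
J5 starts after J6 ends — done with J6.
J7 starts after J5 ends.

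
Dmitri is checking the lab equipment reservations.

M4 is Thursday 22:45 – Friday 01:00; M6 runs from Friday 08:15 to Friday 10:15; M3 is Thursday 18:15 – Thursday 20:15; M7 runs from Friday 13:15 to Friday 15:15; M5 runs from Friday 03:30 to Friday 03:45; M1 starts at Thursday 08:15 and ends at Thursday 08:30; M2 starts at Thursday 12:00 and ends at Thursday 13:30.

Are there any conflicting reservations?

No

Two intervals overlap when each starts before the other ends.
Sorted by start: M1, M2, M3, M4, M5, M6, M7.
M2 starts after M1 ends, so nothing later overlaps M1 either.
M3 starts after M2 ends, so nothing later overlaps M2 either.
M4 starts after M3 ends, so nothing later overlaps M3 either.
M5 starts after M4 ends, so nothing later overlaps M4 either.
M6 starts after M5 ends, so nothing later overlaps M5 either.
M7 starts after M6 ends.
Every pair is clear; the schedule has no overlaps.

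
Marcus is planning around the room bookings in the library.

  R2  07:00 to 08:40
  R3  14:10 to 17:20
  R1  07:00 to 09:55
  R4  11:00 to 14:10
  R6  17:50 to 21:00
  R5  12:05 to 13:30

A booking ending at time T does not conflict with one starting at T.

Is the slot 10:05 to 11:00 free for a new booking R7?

R1: ends 09:55 at or before R7 starts 10:05 → clear.
R2: ends 08:40 at or before R7 starts 10:05 → clear.
R4: starts 11:00 at or after R7 ends 11:00 → clear.
R5: starts 12:05 at or after R7 ends 11:00 → clear.
R3: starts 14:10 at or after R7 ends 11:00 → clear.
R6: starts 17:50 at or after R7 ends 11:00 → clear.

Yes — the slot is free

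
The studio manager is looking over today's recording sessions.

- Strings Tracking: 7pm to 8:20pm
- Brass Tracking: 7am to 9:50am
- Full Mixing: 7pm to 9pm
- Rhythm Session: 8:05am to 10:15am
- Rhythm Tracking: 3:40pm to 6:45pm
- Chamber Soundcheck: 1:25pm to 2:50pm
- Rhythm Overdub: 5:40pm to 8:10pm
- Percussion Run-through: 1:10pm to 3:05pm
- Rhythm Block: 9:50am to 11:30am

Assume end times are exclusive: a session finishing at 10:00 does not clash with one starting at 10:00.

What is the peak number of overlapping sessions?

Sort all start/end points and keep a running count:
7am start Brass Tracking → 1
8:05am start Rhythm Session → 2
9:50am end Brass Tracking → 1
9:50am start Rhythm Block → 2
10:15am end Rhythm Session → 1
11:30am end Rhythm Block → 0
1:10pm start Percussion Run-through → 1
1:25pm start Chamber Soundcheck → 2
2:50pm end Chamber Soundcheck → 1
3:05pm end Percussion Run-through → 0
3:40pm start Rhythm Tracking → 1
5:40pm start Rhythm Overdub → 2
6:45pm end Rhythm Tracking → 1
7pm start Full Mixing → 2
7pm start Strings Tracking → 3
8:10pm end Rhythm Overdub → 2
8:20pm end Strings Tracking → 1
9pm end Full Mixing → 0
Peak is 3, at 7pm (Full Mixing, Rhythm Overdub, Strings Tracking).

3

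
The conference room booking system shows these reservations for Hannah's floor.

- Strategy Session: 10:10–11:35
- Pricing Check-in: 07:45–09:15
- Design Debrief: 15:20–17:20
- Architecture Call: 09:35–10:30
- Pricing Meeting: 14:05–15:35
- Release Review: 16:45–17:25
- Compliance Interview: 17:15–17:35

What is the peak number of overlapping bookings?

3

Sweep the timeline, counting +1 at each start and −1 at each end (ends before starts at a tie):
07:45 start Pricing Check-in → 1
09:15 end Pricing Check-in → 0
09:35 start Architecture Call → 1
10:10 start Strategy Session → 2
10:30 end Architecture Call → 1
11:35 end Strategy Session → 0
14:05 start Pricing Meeting → 1
15:20 start Design Debrief → 2
15:35 end Pricing Meeting → 1
16:45 start Release Review → 2
17:15 start Compliance Interview → 3
17:20 end Design Debrief → 2
17:25 end Release Review → 1
17:35 end Compliance Interview → 0
Peak is 3, at 17:15 (Compliance Interview, Design Debrief, Release Review).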